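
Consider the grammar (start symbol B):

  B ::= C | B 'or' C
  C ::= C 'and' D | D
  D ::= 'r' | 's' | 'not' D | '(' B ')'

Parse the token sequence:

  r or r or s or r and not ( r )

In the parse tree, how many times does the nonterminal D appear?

[B [B [B [B [C [D r]]] or [C [D r]]] or [C [D s]]] or [C [C [D r]] and [D not [D ( [B [C [D r]]] )]]]]

7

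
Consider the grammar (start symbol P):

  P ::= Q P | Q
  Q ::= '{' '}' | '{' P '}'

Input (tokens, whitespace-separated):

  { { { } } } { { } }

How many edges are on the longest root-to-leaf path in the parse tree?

[P [Q { [P [Q { [P [Q { }]] }]] }] [P [Q { [P [Q { }]] }]]]

6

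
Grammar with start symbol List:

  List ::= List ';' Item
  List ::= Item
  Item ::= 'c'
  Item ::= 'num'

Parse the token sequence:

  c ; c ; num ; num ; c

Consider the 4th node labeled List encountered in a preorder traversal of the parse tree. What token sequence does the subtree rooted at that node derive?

[List [List [List [List [List [Item c]] ; [Item c]] ; [Item num]] ; [Item num]] ; [Item c]]

c ; c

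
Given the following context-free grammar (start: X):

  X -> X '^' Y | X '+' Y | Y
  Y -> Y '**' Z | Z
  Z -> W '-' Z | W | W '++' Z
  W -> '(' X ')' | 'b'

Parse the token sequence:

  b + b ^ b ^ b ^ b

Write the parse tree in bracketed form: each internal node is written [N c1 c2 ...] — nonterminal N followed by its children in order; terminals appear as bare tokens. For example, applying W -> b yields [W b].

[X [X [X [X [X [Y [Z [W b]]]] + [Y [Z [W b]]]] ^ [Y [Z [W b]]]] ^ [Y [Z [W b]]]] ^ [Y [Z [W b]]]]

X
X ^ Y
X ^ Y ^ Y
X ^ Y ^ Y ^ Y
X + Y ^ Y ^ Y ^ Y
Y + Y ^ Y ^ Y ^ Y
Z + Y ^ Y ^ Y ^ Y
W + Y ^ Y ^ Y ^ Y
b + Y ^ Y ^ Y ^ Y
b + Z ^ Y ^ Y ^ Y
b + W ^ Y ^ Y ^ Y
b + b ^ Y ^ Y ^ Y
b + b ^ Z ^ Y ^ Y
b + b ^ W ^ Y ^ Y
b + b ^ b ^ Y ^ Y
b + b ^ b ^ Z ^ Y
b + b ^ b ^ W ^ Y
b + b ^ b ^ b ^ Y
b + b ^ b ^ b ^ Z
b + b ^ b ^ b ^ W
b + b ^ b ^ b ^ b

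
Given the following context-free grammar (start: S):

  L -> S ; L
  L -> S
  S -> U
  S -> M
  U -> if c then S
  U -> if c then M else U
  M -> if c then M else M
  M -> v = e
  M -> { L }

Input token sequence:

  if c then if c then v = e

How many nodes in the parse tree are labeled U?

2

[S [U if c then [S [U if c then [S [M v = e]]]]]]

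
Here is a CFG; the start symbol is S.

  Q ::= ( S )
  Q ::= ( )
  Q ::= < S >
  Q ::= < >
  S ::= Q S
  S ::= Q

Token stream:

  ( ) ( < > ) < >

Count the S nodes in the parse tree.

4

[S [Q ( )] [S [Q ( [S [Q < >]] )] [S [Q < >]]]]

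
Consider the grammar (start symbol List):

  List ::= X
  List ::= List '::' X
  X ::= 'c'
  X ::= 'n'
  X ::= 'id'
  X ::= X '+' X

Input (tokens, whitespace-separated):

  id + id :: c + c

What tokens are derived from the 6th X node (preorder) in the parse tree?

c

[List [List [X [X id] + [X id]]] :: [X [X c] + [X c]]]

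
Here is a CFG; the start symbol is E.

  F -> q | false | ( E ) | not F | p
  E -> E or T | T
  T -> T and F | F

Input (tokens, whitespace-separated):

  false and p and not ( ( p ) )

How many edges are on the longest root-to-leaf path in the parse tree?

10

[E [T [T [T [F false]] and [F p]] and [F not [F ( [E [T [F ( [E [T [F p]]] )]]] )]]]]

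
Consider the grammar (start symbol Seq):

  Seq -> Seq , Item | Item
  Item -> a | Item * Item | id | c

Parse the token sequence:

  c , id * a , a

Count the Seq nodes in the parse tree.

3

[Seq [Seq [Seq [Item c]] , [Item [Item id] * [Item a]]] , [Item a]]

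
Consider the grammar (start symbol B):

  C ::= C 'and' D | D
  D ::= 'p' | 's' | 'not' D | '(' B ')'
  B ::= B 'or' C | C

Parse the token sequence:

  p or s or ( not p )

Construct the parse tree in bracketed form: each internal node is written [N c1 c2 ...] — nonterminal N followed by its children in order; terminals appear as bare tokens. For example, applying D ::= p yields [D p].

[B [B [B [C [D p]]] or [C [D s]]] or [C [D ( [B [C [D not [D p]]]] )]]]

B
B or C
B or C or C
C or C or C
D or C or C
p or C or C
p or D or C
p or s or C
p or s or D
p or s or ( B )
p or s or ( C )
p or s or ( D )
p or s or ( not D )
p or s or ( not p )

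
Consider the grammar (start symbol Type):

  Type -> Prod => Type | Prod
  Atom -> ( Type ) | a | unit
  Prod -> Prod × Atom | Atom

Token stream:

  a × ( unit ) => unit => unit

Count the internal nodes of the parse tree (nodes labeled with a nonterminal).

[Type [Prod [Prod [Atom a]] × [Atom ( [Type [Prod [Atom unit]]] )]] => [Type [Prod [Atom unit]] => [Type [Prod [Atom unit]]]]]

14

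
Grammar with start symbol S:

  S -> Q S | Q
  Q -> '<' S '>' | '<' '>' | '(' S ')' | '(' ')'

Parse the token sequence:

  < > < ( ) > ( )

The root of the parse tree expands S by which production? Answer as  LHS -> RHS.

S -> Q S

[S [Q < >] [S [Q < [S [Q ( )]] >] [S [Q ( )]]]]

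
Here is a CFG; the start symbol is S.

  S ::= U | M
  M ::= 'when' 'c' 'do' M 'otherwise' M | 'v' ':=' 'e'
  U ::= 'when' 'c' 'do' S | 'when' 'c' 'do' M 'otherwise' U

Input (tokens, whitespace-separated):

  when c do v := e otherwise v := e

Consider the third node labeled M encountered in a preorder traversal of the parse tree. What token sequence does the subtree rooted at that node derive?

[S [M when c do [M v := e] otherwise [M v := e]]]

v := e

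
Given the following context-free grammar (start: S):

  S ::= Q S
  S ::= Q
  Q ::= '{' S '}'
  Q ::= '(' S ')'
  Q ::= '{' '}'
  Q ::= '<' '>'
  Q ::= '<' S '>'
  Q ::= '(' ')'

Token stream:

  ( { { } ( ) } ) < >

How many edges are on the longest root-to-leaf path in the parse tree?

7

[S [Q ( [S [Q { [S [Q { }] [S [Q ( )]]] }]] )] [S [Q < >]]]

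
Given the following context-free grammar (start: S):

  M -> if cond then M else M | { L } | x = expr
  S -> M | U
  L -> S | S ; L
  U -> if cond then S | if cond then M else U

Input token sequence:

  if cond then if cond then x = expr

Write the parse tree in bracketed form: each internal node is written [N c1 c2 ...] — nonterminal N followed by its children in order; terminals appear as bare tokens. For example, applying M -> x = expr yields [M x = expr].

S
U
if cond then S
if cond then U
if cond then if cond then S
if cond then if cond then M
if cond then if cond then x = expr

[S [U if cond then [S [U if cond then [S [M x = expr]]]]]]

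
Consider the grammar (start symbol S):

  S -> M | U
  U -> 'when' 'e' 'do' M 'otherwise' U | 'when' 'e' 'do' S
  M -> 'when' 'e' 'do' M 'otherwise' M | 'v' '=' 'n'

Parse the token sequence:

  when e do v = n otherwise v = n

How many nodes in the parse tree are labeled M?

[S [M when e do [M v = n] otherwise [M v = n]]]

3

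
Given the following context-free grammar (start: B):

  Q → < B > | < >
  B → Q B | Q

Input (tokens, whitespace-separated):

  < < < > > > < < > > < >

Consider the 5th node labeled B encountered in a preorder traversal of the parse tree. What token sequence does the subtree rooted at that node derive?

< >

[B [Q < [B [Q < [B [Q < >]] >]] >] [B [Q < [B [Q < >]] >] [B [Q < >]]]]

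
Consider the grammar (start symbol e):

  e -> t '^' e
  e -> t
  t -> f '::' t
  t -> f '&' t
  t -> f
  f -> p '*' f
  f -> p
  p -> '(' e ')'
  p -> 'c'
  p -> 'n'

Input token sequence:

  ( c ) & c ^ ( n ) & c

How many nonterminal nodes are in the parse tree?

[e [t [f [p ( [e [t [f [p c]]]] )]] & [t [f [p c]]]] ^ [e [t [f [p ( [e [t [f [p n]]]] )]] & [t [f [p c]]]]]]

22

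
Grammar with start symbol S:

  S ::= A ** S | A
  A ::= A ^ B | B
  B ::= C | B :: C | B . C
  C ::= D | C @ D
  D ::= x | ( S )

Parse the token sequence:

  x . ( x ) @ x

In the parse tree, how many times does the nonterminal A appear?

2

[S [A [B [B [C [D x]]] . [C [C [D ( [S [A [B [C [D x]]]]] )]] @ [D x]]]]]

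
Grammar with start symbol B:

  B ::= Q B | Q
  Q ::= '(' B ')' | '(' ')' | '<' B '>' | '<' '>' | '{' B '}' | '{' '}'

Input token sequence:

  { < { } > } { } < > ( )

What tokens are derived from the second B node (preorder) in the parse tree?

< { } >

[B [Q { [B [Q < [B [Q { }]] >]] }] [B [Q { }] [B [Q < >] [B [Q ( )]]]]]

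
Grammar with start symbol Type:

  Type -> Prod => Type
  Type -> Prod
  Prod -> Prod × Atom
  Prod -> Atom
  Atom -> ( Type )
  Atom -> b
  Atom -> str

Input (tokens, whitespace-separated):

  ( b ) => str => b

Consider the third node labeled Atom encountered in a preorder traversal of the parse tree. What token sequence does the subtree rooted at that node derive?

[Type [Prod [Atom ( [Type [Prod [Atom b]]] )]] => [Type [Prod [Atom str]] => [Type [Prod [Atom b]]]]]

str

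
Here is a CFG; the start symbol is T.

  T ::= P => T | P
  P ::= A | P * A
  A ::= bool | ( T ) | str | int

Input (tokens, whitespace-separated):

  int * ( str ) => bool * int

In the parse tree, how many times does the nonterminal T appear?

[T [P [P [A int]] * [A ( [T [P [A str]]] )]] => [T [P [P [A bool]] * [A int]]]]

3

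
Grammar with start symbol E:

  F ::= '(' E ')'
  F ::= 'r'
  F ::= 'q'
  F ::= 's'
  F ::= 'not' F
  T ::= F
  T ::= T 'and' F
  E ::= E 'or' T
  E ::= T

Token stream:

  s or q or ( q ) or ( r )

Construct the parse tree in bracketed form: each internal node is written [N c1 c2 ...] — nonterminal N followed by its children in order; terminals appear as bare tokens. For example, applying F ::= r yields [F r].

[E [E [E [E [T [F s]]] or [T [F q]]] or [T [F ( [E [T [F q]]] )]]] or [T [F ( [E [T [F r]]] )]]]

E
E or T
E or T or T
E or T or T or T
T or T or T or T
F or T or T or T
s or T or T or T
s or F or T or T
s or q or T or T
s or q or F or T
s or q or ( E ) or T
s or q or ( T ) or T
s or q or ( F ) or T
s or q or ( q ) or T
s or q or ( q ) or F
s or q or ( q ) or ( E )
s or q or ( q ) or ( T )
s or q or ( q ) or ( F )
s or q or ( q ) or ( r )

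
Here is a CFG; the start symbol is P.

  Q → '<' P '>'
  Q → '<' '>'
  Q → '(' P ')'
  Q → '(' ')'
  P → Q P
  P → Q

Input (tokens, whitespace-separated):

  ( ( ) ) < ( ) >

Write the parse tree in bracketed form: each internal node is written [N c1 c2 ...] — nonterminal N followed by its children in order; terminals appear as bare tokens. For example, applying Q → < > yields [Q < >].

P
Q P
( P ) P
( Q ) P
( ( ) ) P
( ( ) ) Q
( ( ) ) < P >
( ( ) ) < Q >
( ( ) ) < ( ) >

[P [Q ( [P [Q ( )]] )] [P [Q < [P [Q ( )]] >]]]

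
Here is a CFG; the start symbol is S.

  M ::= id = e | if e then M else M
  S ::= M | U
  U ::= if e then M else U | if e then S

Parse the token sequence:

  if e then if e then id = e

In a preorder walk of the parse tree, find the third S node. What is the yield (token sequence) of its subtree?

[S [U if e then [S [U if e then [S [M id = e]]]]]]

id = e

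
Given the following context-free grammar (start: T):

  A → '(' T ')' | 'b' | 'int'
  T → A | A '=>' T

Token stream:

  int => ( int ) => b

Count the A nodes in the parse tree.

4

[T [A int] => [T [A ( [T [A int]] )] => [T [A b]]]]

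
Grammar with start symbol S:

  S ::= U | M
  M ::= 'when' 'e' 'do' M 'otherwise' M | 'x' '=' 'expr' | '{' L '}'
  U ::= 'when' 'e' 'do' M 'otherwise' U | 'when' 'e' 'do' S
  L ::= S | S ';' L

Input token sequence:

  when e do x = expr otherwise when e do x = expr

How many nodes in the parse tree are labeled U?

2

[S [U when e do [M x = expr] otherwise [U when e do [S [M x = expr]]]]]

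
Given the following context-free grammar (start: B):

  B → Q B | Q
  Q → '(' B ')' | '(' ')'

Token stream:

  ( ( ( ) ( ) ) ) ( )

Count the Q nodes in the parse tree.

[B [Q ( [B [Q ( [B [Q ( )] [B [Q ( )]]] )]] )] [B [Q ( )]]]

5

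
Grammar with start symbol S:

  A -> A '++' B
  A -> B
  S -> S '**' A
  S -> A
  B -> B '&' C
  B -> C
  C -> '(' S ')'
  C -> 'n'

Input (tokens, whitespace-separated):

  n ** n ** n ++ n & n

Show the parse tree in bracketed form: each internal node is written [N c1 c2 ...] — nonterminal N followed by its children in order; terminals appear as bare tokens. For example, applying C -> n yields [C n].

[S [S [S [A [B [C n]]]] ** [A [B [C n]]]] ** [A [A [B [C n]]] ++ [B [B [C n]] & [C n]]]]

S
S ** A
S ** A ** A
A ** A ** A
B ** A ** A
C ** A ** A
n ** A ** A
n ** B ** A
n ** C ** A
n ** n ** A
n ** n ** A ++ B
n ** n ** B ++ B
n ** n ** C ++ B
n ** n ** n ++ B
n ** n ** n ++ B & C
n ** n ** n ++ C & C
n ** n ** n ++ n & C
n ** n ** n ++ n & n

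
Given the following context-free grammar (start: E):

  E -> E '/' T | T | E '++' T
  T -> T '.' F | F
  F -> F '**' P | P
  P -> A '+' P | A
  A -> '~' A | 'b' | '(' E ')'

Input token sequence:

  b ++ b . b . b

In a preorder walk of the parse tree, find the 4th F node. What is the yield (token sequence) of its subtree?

[E [E [T [F [P [A b]]]]] ++ [T [T [T [F [P [A b]]]] . [F [P [A b]]]] . [F [P [A b]]]]]

b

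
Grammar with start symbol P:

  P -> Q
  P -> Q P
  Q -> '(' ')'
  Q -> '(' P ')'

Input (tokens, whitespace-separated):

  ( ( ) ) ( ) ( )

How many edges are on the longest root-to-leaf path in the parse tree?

[P [Q ( [P [Q ( )]] )] [P [Q ( )] [P [Q ( )]]]]

4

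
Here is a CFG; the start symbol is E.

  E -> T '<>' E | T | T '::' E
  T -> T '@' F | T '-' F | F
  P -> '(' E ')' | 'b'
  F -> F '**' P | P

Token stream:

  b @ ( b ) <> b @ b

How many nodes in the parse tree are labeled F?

[E [T [T [F [P b]]] @ [F [P ( [E [T [F [P b]]]] )]]] <> [E [T [T [F [P b]]] @ [F [P b]]]]]

5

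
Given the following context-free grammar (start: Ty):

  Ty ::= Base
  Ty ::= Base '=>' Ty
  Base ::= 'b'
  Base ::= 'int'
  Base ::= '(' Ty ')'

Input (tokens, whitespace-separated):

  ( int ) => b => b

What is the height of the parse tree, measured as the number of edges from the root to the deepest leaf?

[Ty [Base ( [Ty [Base int]] )] => [Ty [Base b] => [Ty [Base b]]]]

4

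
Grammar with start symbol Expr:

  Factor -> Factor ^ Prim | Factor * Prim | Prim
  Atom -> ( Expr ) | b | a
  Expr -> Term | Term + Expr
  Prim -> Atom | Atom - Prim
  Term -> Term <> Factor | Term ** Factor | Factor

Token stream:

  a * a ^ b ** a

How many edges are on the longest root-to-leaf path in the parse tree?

[Expr [Term [Term [Factor [Factor [Factor [Prim [Atom a]]] * [Prim [Atom a]]] ^ [Prim [Atom b]]]] ** [Factor [Prim [Atom a]]]]]

8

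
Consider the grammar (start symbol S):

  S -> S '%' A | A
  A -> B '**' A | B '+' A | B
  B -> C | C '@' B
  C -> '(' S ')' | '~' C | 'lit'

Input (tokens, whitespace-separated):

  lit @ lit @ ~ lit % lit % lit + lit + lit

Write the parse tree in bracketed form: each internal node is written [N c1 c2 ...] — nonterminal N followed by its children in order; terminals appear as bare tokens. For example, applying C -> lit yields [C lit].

S
S % A
S % A % A
A % A % A
B % A % A
C @ B % A % A
lit @ B % A % A
lit @ C @ B % A % A
lit @ lit @ B % A % A
lit @ lit @ C % A % A
lit @ lit @ ~ C % A % A
lit @ lit @ ~ lit % A % A
lit @ lit @ ~ lit % B % A
lit @ lit @ ~ lit % C % A
lit @ lit @ ~ lit % lit % A
lit @ lit @ ~ lit % lit % B + A
lit @ lit @ ~ lit % lit % C + A
lit @ lit @ ~ lit % lit % lit + A
lit @ lit @ ~ lit % lit % lit + B + A
lit @ lit @ ~ lit % lit % lit + C + A
lit @ lit @ ~ lit % lit % lit + lit + A
lit @ lit @ ~ lit % lit % lit + lit + B
lit @ lit @ ~ lit % lit % lit + lit + C
lit @ lit @ ~ lit % lit % lit + lit + lit

[S [S [S [A [B [C lit] @ [B [C lit] @ [B [C ~ [C lit]]]]]]] % [A [B [C lit]]]] % [A [B [C lit]] + [A [B [C lit]] + [A [B [C lit]]]]]]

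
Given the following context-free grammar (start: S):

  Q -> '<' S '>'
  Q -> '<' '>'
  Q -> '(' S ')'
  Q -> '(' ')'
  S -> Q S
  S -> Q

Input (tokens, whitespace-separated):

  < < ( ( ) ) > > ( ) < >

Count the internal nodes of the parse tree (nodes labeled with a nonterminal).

[S [Q < [S [Q < [S [Q ( [S [Q ( )]] )]] >]] >] [S [Q ( )] [S [Q < >]]]]

12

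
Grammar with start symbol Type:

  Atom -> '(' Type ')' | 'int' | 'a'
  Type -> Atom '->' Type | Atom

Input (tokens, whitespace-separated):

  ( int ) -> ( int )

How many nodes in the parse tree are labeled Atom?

4

[Type [Atom ( [Type [Atom int]] )] -> [Type [Atom ( [Type [Atom int]] )]]]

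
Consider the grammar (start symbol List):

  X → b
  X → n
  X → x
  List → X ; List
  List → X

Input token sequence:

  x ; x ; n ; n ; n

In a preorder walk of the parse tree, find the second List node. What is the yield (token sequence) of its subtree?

[List [X x] ; [List [X x] ; [List [X n] ; [List [X n] ; [List [X n]]]]]]

x ; n ; n ; n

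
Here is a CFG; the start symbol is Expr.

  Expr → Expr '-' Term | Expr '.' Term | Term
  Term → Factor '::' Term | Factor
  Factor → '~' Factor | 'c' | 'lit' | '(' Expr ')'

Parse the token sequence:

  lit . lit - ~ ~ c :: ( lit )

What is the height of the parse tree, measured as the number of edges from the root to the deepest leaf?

7

[Expr [Expr [Expr [Term [Factor lit]]] . [Term [Factor lit]]] - [Term [Factor ~ [Factor ~ [Factor c]]] :: [Term [Factor ( [Expr [Term [Factor lit]]] )]]]]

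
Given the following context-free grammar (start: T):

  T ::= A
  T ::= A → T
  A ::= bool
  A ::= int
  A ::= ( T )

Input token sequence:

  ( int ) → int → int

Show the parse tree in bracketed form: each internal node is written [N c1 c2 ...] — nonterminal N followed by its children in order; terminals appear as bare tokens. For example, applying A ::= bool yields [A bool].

[T [A ( [T [A int]] )] → [T [A int] → [T [A int]]]]

T
A → T
( T ) → T
( A ) → T
( int ) → T
( int ) → A → T
( int ) → int → T
( int ) → int → A
( int ) → int → int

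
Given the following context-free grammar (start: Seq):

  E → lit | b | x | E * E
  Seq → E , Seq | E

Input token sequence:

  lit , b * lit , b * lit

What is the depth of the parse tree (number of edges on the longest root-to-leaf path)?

[Seq [E lit] , [Seq [E [E b] * [E lit]] , [Seq [E [E b] * [E lit]]]]]

5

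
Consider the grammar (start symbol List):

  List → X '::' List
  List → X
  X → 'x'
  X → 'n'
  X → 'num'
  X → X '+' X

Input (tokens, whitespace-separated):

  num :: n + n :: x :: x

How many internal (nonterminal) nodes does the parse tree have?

10

[List [X num] :: [List [X [X n] + [X n]] :: [List [X x] :: [List [X x]]]]]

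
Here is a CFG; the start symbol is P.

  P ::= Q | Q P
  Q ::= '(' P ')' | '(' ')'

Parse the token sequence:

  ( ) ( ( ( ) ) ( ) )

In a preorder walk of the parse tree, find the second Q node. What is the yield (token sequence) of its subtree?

[P [Q ( )] [P [Q ( [P [Q ( [P [Q ( )]] )] [P [Q ( )]]] )]]]

( ( ( ) ) ( ) )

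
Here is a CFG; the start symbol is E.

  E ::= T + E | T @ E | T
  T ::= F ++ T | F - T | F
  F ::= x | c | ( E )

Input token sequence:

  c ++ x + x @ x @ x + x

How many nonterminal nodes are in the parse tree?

17

[E [T [F c] ++ [T [F x]]] + [E [T [F x]] @ [E [T [F x]] @ [E [T [F x]] + [E [T [F x]]]]]]]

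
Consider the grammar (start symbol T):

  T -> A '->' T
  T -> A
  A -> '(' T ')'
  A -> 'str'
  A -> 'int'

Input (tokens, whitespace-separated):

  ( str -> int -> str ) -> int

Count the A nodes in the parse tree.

5

[T [A ( [T [A str] -> [T [A int] -> [T [A str]]]] )] -> [T [A int]]]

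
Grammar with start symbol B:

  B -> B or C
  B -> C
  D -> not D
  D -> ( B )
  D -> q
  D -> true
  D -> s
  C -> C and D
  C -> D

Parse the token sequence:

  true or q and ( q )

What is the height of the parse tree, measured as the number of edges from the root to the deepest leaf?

[B [B [C [D true]]] or [C [C [D q]] and [D ( [B [C [D q]]] )]]]

6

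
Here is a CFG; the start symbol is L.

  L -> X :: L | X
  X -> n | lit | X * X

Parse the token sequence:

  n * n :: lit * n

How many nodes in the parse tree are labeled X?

6

[L [X [X n] * [X n]] :: [L [X [X lit] * [X n]]]]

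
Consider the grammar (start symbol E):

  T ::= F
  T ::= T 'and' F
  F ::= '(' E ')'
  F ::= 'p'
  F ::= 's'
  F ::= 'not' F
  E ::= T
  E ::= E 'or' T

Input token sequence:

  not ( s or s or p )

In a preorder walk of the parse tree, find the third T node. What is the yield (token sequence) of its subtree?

[E [T [F not [F ( [E [E [E [T [F s]]] or [T [F s]]] or [T [F p]]] )]]]]

s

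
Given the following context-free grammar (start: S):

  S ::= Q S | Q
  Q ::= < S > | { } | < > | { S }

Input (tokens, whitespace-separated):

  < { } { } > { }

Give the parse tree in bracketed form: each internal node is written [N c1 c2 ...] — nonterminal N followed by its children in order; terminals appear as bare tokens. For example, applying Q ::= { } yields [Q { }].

[S [Q < [S [Q { }] [S [Q { }]]] >] [S [Q { }]]]

S
Q S
< S > S
< Q S > S
< { } S > S
< { } Q > S
< { } { } > S
< { } { } > Q
< { } { } > { }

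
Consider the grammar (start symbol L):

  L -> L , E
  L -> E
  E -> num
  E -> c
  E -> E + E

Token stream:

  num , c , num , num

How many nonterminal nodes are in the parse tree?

8

[L [L [L [L [E num]] , [E c]] , [E num]] , [E num]]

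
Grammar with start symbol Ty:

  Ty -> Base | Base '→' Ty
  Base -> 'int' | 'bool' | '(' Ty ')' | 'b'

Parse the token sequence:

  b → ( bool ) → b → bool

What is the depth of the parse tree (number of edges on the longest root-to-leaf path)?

5

[Ty [Base b] → [Ty [Base ( [Ty [Base bool]] )] → [Ty [Base b] → [Ty [Base bool]]]]]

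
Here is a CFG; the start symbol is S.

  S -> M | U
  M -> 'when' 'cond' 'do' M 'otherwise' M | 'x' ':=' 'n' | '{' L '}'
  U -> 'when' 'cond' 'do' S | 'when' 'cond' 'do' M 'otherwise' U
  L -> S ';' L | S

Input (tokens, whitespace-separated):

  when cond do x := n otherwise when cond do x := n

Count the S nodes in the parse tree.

2

[S [U when cond do [M x := n] otherwise [U when cond do [S [M x := n]]]]]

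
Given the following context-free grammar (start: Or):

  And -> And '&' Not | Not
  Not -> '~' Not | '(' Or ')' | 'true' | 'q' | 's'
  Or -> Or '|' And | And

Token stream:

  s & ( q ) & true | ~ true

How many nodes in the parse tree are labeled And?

5

[Or [Or [And [And [And [Not s]] & [Not ( [Or [And [Not q]]] )]] & [Not true]]] | [And [Not ~ [Not true]]]]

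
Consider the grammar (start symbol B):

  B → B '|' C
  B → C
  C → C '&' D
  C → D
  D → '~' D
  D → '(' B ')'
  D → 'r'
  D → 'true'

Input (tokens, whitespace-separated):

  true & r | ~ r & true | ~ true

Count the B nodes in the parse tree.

[B [B [B [C [C [D true]] & [D r]]] | [C [C [D ~ [D r]]] & [D true]]] | [C [D ~ [D true]]]]

3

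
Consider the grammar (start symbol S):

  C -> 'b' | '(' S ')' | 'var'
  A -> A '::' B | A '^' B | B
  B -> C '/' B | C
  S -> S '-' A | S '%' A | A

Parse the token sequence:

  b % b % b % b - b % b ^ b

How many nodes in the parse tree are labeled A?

[S [S [S [S [S [S [A [B [C b]]]] % [A [B [C b]]]] % [A [B [C b]]]] % [A [B [C b]]]] - [A [B [C b]]]] % [A [A [B [C b]]] ^ [B [C b]]]]

7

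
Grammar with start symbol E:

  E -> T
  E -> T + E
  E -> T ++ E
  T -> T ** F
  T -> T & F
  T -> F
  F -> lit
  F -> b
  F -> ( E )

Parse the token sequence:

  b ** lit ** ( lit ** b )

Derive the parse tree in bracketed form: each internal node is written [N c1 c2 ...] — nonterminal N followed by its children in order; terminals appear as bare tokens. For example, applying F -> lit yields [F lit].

E
T
T ** F
T ** F ** F
F ** F ** F
b ** F ** F
b ** lit ** F
b ** lit ** ( E )
b ** lit ** ( T )
b ** lit ** ( T ** F )
b ** lit ** ( F ** F )
b ** lit ** ( lit ** F )
b ** lit ** ( lit ** b )

[E [T [T [T [F b]] ** [F lit]] ** [F ( [E [T [T [F lit]] ** [F b]]] )]]]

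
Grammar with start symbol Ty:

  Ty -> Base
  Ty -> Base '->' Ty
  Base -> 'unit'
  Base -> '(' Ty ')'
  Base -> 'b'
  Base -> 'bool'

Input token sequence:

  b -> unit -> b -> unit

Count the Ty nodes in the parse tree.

[Ty [Base b] -> [Ty [Base unit] -> [Ty [Base b] -> [Ty [Base unit]]]]]

4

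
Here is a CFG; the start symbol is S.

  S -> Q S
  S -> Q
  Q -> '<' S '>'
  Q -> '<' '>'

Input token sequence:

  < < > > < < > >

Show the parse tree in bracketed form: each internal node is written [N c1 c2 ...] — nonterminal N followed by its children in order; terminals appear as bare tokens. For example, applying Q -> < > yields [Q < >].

[S [Q < [S [Q < >]] >] [S [Q < [S [Q < >]] >]]]

S
Q S
< S > S
< Q > S
< < > > S
< < > > Q
< < > > < S >
< < > > < Q >
< < > > < < > >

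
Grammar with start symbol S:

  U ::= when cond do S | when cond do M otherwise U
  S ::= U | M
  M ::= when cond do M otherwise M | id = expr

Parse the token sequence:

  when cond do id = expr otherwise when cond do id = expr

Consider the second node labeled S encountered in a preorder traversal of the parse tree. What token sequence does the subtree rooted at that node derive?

[S [U when cond do [M id = expr] otherwise [U when cond do [S [M id = expr]]]]]

id = expr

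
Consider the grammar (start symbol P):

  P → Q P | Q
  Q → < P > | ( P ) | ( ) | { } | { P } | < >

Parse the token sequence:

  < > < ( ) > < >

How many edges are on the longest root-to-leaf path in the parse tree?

5

[P [Q < >] [P [Q < [P [Q ( )]] >] [P [Q < >]]]]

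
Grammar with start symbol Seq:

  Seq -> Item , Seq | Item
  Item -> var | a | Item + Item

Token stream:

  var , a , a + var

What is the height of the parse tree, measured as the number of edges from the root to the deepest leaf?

5

[Seq [Item var] , [Seq [Item a] , [Seq [Item [Item a] + [Item var]]]]]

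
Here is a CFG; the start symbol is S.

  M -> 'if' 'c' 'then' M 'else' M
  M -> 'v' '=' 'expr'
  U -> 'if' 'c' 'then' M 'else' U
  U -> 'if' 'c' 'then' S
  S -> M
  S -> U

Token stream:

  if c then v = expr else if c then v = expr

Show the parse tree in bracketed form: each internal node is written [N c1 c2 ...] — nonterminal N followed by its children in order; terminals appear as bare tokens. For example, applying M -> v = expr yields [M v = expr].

[S [U if c then [M v = expr] else [U if c then [S [M v = expr]]]]]

S
U
if c then M else U
if c then v = expr else U
if c then v = expr else if c then S
if c then v = expr else if c then M
if c then v = expr else if c then v = expr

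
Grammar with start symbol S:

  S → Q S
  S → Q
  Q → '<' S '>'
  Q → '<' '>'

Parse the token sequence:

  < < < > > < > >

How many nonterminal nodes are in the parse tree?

8

[S [Q < [S [Q < [S [Q < >]] >] [S [Q < >]]] >]]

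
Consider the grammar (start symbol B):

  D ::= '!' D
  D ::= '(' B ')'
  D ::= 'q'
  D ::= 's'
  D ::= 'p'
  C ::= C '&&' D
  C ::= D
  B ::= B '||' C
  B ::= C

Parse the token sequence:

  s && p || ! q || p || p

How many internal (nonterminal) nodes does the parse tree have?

15

[B [B [B [B [C [C [D s]] && [D p]]] || [C [D ! [D q]]]] || [C [D p]]] || [C [D p]]]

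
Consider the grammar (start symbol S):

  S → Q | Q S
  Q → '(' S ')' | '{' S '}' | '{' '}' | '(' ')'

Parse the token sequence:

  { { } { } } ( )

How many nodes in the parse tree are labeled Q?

[S [Q { [S [Q { }] [S [Q { }]]] }] [S [Q ( )]]]

4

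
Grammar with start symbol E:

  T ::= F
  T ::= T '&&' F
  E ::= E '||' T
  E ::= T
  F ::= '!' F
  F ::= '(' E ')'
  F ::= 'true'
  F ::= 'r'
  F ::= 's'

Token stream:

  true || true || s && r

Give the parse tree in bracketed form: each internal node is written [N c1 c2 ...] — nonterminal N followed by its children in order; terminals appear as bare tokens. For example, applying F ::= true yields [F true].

E
E || T
E || T || T
T || T || T
F || T || T
true || T || T
true || F || T
true || true || T
true || true || T && F
true || true || F && F
true || true || s && F
true || true || s && r

[E [E [E [T [F true]]] || [T [F true]]] || [T [T [F s]] && [F r]]]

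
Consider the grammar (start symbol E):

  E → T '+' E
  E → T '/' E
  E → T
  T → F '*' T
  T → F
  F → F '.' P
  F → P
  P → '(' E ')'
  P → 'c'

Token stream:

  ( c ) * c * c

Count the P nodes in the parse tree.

4

[E [T [F [P ( [E [T [F [P c]]]] )]] * [T [F [P c]] * [T [F [P c]]]]]]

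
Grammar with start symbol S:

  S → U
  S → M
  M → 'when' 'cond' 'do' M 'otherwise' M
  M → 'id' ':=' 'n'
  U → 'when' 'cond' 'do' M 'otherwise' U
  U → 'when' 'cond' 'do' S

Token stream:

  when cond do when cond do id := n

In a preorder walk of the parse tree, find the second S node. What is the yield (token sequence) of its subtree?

when cond do id := n

[S [U when cond do [S [U when cond do [S [M id := n]]]]]]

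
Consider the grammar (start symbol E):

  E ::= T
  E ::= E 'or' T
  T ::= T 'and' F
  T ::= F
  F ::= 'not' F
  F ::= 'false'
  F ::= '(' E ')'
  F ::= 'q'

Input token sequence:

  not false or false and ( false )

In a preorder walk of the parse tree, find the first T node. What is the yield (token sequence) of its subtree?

not false

[E [E [T [F not [F false]]]] or [T [T [F false]] and [F ( [E [T [F false]]] )]]]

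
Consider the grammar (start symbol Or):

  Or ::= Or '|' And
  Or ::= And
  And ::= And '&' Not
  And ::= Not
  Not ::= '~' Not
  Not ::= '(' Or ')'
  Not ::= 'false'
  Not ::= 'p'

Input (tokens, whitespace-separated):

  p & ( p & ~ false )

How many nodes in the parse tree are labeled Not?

[Or [And [And [Not p]] & [Not ( [Or [And [And [Not p]] & [Not ~ [Not false]]]] )]]]

5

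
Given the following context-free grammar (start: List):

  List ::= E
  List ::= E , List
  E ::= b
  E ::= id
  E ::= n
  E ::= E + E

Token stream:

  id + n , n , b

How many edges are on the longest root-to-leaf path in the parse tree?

[List [E [E id] + [E n]] , [List [E n] , [List [E b]]]]

4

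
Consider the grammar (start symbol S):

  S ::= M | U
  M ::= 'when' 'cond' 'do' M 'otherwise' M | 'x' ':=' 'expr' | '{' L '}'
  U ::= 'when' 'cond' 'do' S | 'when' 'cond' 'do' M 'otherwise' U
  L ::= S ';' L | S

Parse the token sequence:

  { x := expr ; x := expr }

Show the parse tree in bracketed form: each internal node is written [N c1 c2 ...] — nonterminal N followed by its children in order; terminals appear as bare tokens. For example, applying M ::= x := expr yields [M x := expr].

[S [M { [L [S [M x := expr]] ; [L [S [M x := expr]]]] }]]

S
M
{ L }
{ S ; L }
{ M ; L }
{ x := expr ; L }
{ x := expr ; S }
{ x := expr ; M }
{ x := expr ; x := expr }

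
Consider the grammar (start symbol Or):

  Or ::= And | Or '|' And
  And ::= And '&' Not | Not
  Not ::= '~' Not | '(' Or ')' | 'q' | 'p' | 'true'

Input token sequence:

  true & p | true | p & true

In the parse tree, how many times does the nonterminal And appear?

[Or [Or [Or [And [And [Not true]] & [Not p]]] | [And [Not true]]] | [And [And [Not p]] & [Not true]]]

5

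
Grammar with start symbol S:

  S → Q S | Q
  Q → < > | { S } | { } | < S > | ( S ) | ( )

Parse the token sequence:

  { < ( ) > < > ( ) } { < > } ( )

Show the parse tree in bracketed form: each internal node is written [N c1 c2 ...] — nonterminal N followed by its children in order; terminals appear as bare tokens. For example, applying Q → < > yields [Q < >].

[S [Q { [S [Q < [S [Q ( )]] >] [S [Q < >] [S [Q ( )]]]] }] [S [Q { [S [Q < >]] }] [S [Q ( )]]]]

S
Q S
{ S } S
{ Q S } S
{ < S > S } S
{ < Q > S } S
{ < ( ) > S } S
{ < ( ) > Q S } S
{ < ( ) > < > S } S
{ < ( ) > < > Q } S
{ < ( ) > < > ( ) } S
{ < ( ) > < > ( ) } Q S
{ < ( ) > < > ( ) } { S } S
{ < ( ) > < > ( ) } { Q } S
{ < ( ) > < > ( ) } { < > } S
{ < ( ) > < > ( ) } { < > } Q
{ < ( ) > < > ( ) } { < > } ( )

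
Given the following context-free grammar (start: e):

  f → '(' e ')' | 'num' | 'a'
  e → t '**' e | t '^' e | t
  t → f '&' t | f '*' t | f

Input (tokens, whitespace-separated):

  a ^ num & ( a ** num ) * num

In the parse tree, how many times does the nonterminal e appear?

[e [t [f a]] ^ [e [t [f num] & [t [f ( [e [t [f a]] ** [e [t [f num]]]] )] * [t [f num]]]]]]

4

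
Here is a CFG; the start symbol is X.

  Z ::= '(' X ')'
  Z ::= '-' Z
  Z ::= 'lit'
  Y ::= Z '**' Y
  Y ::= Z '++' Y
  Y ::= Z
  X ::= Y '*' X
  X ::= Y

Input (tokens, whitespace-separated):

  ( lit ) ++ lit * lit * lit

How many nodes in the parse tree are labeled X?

[X [Y [Z ( [X [Y [Z lit]]] )] ++ [Y [Z lit]]] * [X [Y [Z lit]] * [X [Y [Z lit]]]]]

4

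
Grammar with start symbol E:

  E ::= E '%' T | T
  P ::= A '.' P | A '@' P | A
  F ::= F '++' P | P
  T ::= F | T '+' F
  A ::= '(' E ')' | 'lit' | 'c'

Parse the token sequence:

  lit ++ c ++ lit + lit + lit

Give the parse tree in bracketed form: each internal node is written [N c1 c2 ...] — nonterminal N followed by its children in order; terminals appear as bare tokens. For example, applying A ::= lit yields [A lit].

[E [T [T [T [F [F [F [P [A lit]]] ++ [P [A c]]] ++ [P [A lit]]]] + [F [P [A lit]]]] + [F [P [A lit]]]]]

E
T
T + F
T + F + F
F + F + F
F ++ P + F + F
F ++ P ++ P + F + F
P ++ P ++ P + F + F
A ++ P ++ P + F + F
lit ++ P ++ P + F + F
lit ++ A ++ P + F + F
lit ++ c ++ P + F + F
lit ++ c ++ A + F + F
lit ++ c ++ lit + F + F
lit ++ c ++ lit + P + F
lit ++ c ++ lit + A + F
lit ++ c ++ lit + lit + F
lit ++ c ++ lit + lit + P
lit ++ c ++ lit + lit + A
lit ++ c ++ lit + lit + lit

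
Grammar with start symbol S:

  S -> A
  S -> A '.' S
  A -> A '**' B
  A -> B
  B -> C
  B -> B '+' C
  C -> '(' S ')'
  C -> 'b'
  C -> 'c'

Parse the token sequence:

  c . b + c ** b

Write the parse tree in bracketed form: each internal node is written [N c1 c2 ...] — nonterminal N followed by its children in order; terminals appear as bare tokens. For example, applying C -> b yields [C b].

[S [A [B [C c]]] . [S [A [A [B [B [C b]] + [C c]]] ** [B [C b]]]]]

S
A . S
B . S
C . S
c . S
c . A
c . A ** B
c . B ** B
c . B + C ** B
c . C + C ** B
c . b + C ** B
c . b + c ** B
c . b + c ** C
c . b + c ** b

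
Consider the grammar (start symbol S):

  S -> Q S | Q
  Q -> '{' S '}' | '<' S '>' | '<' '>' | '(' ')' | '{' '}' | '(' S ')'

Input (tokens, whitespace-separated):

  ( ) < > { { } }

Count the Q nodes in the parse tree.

[S [Q ( )] [S [Q < >] [S [Q { [S [Q { }]] }]]]]

4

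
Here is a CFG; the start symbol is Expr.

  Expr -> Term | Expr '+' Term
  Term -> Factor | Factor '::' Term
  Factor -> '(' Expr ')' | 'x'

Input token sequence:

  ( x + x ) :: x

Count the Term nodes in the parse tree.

[Expr [Term [Factor ( [Expr [Expr [Term [Factor x]]] + [Term [Factor x]]] )] :: [Term [Factor x]]]]

4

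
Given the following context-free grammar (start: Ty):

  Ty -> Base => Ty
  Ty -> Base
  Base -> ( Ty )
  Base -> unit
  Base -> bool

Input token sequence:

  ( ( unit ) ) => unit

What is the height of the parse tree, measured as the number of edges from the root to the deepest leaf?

6

[Ty [Base ( [Ty [Base ( [Ty [Base unit]] )]] )] => [Ty [Base unit]]]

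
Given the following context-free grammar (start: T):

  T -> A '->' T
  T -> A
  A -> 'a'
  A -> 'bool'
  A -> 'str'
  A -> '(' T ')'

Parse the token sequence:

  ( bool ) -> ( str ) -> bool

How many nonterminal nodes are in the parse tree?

10

[T [A ( [T [A bool]] )] -> [T [A ( [T [A str]] )] -> [T [A bool]]]]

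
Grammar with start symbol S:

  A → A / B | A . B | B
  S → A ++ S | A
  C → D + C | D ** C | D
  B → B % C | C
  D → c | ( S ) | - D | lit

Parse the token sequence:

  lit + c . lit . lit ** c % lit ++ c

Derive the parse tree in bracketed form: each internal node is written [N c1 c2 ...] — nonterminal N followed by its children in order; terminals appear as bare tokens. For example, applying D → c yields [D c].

[S [A [A [A [B [C [D lit] + [C [D c]]]]] . [B [C [D lit]]]] . [B [B [C [D lit] ** [C [D c]]]] % [C [D lit]]]] ++ [S [A [B [C [D c]]]]]]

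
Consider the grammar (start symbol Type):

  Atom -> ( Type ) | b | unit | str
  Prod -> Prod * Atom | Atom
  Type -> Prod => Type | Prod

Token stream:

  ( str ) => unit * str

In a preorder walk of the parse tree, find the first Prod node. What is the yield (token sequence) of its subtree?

[Type [Prod [Atom ( [Type [Prod [Atom str]]] )]] => [Type [Prod [Prod [Atom unit]] * [Atom str]]]]

( str )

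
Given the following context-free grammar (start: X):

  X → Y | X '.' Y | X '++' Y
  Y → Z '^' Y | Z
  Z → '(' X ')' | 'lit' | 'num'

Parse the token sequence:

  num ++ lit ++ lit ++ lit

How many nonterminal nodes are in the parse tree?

12

[X [X [X [X [Y [Z num]]] ++ [Y [Z lit]]] ++ [Y [Z lit]]] ++ [Y [Z lit]]]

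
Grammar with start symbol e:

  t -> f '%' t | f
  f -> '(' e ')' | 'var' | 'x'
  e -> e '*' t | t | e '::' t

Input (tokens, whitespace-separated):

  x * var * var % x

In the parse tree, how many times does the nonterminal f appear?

4

[e [e [e [t [f x]]] * [t [f var]]] * [t [f var] % [t [f x]]]]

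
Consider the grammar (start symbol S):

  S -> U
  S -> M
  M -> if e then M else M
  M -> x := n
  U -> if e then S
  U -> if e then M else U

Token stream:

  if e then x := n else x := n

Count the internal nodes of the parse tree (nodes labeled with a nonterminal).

4

[S [M if e then [M x := n] else [M x := n]]]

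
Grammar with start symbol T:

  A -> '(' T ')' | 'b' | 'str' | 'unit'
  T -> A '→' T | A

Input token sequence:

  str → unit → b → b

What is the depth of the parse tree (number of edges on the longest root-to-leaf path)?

[T [A str] → [T [A unit] → [T [A b] → [T [A b]]]]]

5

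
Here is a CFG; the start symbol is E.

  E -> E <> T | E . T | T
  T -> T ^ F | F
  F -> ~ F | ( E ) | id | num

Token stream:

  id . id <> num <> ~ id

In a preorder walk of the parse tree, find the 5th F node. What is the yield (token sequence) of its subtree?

id

[E [E [E [E [T [F id]]] . [T [F id]]] <> [T [F num]]] <> [T [F ~ [F id]]]]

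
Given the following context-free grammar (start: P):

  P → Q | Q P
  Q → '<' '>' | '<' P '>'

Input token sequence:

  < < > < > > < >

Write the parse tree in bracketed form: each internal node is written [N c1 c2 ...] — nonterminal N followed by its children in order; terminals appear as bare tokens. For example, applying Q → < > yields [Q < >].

[P [Q < [P [Q < >] [P [Q < >]]] >] [P [Q < >]]]

P
Q P
< P > P
< Q P > P
< < > P > P
< < > Q > P
< < > < > > P
< < > < > > Q
< < > < > > < >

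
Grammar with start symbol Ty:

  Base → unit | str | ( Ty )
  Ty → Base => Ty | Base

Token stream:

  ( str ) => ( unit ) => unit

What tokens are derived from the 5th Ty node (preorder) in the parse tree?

unit

[Ty [Base ( [Ty [Base str]] )] => [Ty [Base ( [Ty [Base unit]] )] => [Ty [Base unit]]]]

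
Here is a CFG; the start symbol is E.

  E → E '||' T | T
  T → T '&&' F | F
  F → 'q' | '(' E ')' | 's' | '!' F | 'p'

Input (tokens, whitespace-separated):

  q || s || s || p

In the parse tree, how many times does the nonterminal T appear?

4

[E [E [E [E [T [F q]]] || [T [F s]]] || [T [F s]]] || [T [F p]]]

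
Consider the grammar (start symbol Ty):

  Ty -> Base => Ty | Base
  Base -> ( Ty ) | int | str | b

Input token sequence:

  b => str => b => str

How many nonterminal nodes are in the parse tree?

[Ty [Base b] => [Ty [Base str] => [Ty [Base b] => [Ty [Base str]]]]]

8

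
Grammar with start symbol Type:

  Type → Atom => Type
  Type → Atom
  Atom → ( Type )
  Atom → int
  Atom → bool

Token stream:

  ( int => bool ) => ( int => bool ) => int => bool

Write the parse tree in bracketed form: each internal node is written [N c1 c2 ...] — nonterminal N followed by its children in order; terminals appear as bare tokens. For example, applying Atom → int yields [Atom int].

Type
Atom => Type
( Type ) => Type
( Atom => Type ) => Type
( int => Type ) => Type
( int => Atom ) => Type
( int => bool ) => Type
( int => bool ) => Atom => Type
( int => bool ) => ( Type ) => Type
( int => bool ) => ( Atom => Type ) => Type
( int => bool ) => ( int => Type ) => Type
( int => bool ) => ( int => Atom ) => Type
( int => bool ) => ( int => bool ) => Type
( int => bool ) => ( int => bool ) => Atom => Type
( int => bool ) => ( int => bool ) => int => Type
( int => bool ) => ( int => bool ) => int => Atom
( int => bool ) => ( int => bool ) => int => bool

[Type [Atom ( [Type [Atom int] => [Type [Atom bool]]] )] => [Type [Atom ( [Type [Atom int] => [Type [Atom bool]]] )] => [Type [Atom int] => [Type [Atom bool]]]]]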